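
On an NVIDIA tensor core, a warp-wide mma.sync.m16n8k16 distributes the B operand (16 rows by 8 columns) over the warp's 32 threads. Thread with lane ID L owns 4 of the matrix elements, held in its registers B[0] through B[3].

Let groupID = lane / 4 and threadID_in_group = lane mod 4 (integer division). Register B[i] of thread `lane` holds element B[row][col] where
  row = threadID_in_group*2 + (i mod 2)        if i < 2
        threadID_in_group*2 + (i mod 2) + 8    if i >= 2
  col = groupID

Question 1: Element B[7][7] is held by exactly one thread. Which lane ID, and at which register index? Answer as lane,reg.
c:7=>grp=7  r:7=>rB=0,tig=3,lo=1
L=7*4+3=31  i=0*2+1=1

31,1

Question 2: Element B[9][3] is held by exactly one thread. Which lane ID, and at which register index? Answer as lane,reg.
12,3

c=3⇒gr=3  r=9⇒Rb=1,th=0,odd=1
L=3*4+0=12  i=1*2+1=3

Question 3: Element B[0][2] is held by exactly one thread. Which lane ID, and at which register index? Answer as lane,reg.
c=2→G=2  r=0→rhi=0,T=0,p=0
L=2*4+0=8  i=0*2+0=0

8,0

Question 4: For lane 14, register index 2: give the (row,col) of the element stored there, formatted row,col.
L=14→G=14>>2=3, T=14&3=2
[2]→row 2·2+0+8=12  col G=3

12,3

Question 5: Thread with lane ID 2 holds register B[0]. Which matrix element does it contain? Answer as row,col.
4,0

2: gid=0,tid=2
[0] (2*2+0+0,0) = (4,0)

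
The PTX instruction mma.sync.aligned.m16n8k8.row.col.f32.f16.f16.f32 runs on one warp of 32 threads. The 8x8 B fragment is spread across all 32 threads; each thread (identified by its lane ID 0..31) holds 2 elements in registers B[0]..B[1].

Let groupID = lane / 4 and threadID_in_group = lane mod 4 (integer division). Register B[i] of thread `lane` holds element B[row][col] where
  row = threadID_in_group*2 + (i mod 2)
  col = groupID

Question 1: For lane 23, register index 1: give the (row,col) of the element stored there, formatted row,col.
7,5

lane 23: G=5 (23/4), T=3 (23%4)
i=1: r=3*2+1=7, c=G=5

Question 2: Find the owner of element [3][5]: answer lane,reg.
c=5⇒gr=5  r=3⇒th=1,odd=1
L=5*4+1=21  i=1=1

21,1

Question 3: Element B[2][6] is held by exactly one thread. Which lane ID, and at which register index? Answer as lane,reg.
25,0

c: 6->gid=6  r: 2->tid=1,i&1=0
L=6*4+1=25  i=0=0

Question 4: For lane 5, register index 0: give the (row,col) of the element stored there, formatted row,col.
5: G=1,T=1
[0] (1*2+0,1) = (2,1)

2,1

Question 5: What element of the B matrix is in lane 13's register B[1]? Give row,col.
3,3

lane 13=>13/4=3, 13 mod 4=1
i=1  r:2·1+1=>3  c:3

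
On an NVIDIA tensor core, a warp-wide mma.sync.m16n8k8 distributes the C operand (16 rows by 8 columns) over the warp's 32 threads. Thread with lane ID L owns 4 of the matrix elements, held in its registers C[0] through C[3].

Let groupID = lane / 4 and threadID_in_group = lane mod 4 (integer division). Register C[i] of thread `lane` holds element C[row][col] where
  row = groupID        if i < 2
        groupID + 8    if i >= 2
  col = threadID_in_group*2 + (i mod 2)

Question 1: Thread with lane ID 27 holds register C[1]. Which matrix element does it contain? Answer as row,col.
6,7

lane 27: G=6 (27/4), T=3 (27%4)
i=1: r=6+0=6, c=3*2+1=7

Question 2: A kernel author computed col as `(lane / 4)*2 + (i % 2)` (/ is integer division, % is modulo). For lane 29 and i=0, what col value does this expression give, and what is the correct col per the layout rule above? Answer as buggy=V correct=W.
`(lane / 4)*2 + (i % 2)`[29,0]->14
L=29->g=29>>2=7, t=29&3=1
[0]->row 7+0=7  col 1·2+0=2
col: 14 vs 2

buggy=14 correct=2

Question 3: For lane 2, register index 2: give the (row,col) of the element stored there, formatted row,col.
lane 2: grp=0 (2/4), tig=2 (2%4)
i=2: r=0+8=8, c=2*2+0=4

8,4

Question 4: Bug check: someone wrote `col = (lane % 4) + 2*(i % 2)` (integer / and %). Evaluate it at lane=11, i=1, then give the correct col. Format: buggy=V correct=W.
buggy=5 correct=7

`(lane % 4) + 2*(i % 2)`[11,1]->5
lane 11->11/4=2, 11 mod 4=3
i=1  r:2+0->2  c:2·3+1->7
col: 5 vs 7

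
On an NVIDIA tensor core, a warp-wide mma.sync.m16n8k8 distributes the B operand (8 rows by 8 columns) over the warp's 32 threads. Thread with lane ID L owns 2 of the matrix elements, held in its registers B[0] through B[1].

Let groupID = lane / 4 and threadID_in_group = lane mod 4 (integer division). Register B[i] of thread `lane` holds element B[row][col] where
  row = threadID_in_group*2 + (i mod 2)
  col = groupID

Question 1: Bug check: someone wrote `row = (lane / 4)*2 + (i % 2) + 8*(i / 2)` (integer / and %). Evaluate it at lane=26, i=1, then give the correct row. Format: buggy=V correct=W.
`(lane / 4)*2 + (i % 2) + 8*(i / 2)`[26,1]->13
lane 26: g=6 (26/4), t=2 (26%4)
i=1: r=2*2+1=5, c=g=6
row: 13 vs 5

buggy=13 correct=5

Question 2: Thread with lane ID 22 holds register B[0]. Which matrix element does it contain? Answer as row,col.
lane 22->22/4=5, 22 mod 4=2
i=0  r:2·2+0->4  c:5

4,5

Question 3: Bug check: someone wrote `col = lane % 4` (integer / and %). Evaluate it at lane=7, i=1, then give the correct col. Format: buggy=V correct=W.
`lane % 4`[7,1]=>3
L=7=>grp=7>>2=1, tig=7&3=3
[1]=>row 3·2+1=7  col grp=1
col: 3 vs 1

buggy=3 correct=1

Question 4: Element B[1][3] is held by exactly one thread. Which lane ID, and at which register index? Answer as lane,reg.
12,1

c:3=>grp=3  r:1=>tig=0,lo=1
L=3*4+0=12  i=1=1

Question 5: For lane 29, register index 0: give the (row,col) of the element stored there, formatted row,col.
2,7

lane 29->29/4=7, 29 mod 4=1
i=0  r:2·1+0->2  c:7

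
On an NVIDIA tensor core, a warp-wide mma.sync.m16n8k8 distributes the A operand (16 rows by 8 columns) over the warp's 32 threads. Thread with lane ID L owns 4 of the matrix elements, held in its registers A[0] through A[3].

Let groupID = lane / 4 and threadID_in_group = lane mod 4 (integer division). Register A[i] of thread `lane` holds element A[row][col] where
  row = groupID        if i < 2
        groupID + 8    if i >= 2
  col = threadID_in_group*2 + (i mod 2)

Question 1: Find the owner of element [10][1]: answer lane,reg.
r:10=>grp=2,rB=1  c:1=>tig=0,lo=1
L=2*4+0=8  i=1*2+1=3

8,3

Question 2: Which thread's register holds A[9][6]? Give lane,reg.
r:9=>grp=1,rB=1  c:6=>tig=3,lo=0
L=1*4+3=7  i=1*2+0=2

7,2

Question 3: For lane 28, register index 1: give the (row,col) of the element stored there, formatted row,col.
lane 28->28/4=7, 28 mod 4=0
i=1  r:7+0->7  c:2·0+1->1

7,1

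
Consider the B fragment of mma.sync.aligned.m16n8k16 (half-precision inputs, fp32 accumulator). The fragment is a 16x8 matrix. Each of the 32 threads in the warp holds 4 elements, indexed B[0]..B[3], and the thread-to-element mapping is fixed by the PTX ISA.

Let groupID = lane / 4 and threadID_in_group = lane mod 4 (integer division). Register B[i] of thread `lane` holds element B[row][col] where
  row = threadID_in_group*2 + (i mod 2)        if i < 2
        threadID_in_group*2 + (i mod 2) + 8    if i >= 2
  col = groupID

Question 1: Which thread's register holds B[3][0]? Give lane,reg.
c:0=>grp=0  r:3=>rB=0,tig=1,lo=1
L=0*4+1=1  i=0*2+1=1

1,1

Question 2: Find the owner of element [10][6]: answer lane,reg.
c=6⇒gr=6  r=10⇒Rb=1,th=1,odd=0
L=6*4+1=25  i=1*2+0=2

25,2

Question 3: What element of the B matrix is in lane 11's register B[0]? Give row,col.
L=11->gid=11>>2=2, tid=11&3=3
[0]->row 3·2+0+0=6  col gid=2

6,2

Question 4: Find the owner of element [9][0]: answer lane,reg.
0,3

c: 0->gid=0  r: 9->r8=1,tid=0,i&1=1
L=0*4+0=0  i=1*2+1=3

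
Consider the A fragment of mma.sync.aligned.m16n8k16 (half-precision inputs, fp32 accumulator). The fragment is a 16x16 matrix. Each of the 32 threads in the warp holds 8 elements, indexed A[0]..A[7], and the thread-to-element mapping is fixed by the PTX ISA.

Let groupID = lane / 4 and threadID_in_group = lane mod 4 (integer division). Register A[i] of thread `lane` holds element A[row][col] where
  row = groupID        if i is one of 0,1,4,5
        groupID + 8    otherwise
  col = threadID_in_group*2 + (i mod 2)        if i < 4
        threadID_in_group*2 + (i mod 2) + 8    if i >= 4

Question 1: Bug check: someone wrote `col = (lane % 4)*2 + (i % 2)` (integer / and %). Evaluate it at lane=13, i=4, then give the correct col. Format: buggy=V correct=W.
buggy=2 correct=10

`(lane % 4)*2 + (i % 2)`[13,4]=>2
lane 13=>13/4=3, 13 mod 4=1
i=4  r:3+0=>3  c:2·1+0+8=>10
col: 2 vs 10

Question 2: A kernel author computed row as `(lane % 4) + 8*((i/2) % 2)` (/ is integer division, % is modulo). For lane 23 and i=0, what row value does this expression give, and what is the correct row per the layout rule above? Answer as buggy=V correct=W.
buggy=3 correct=5

`(lane % 4) + 8*((i/2) % 2)`[23,0]→3
23: G=5,T=3
[0] (5+0,3*2+0+0) = (5,6)
row: 3 vs 5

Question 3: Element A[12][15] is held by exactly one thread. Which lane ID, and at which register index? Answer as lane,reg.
19,7

r:12=>grp=4,rB=1  c:15=>cB=1,tig=3,lo=1
L=4*4+3=19  i=1*4+1*2+1=7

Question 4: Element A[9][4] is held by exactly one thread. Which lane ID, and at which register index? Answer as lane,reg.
6,2

r=9->g=1,rb=1  c=4->cb=0,t=2,b0=0
L=1*4+2=6  i=0*4+1*2+0=2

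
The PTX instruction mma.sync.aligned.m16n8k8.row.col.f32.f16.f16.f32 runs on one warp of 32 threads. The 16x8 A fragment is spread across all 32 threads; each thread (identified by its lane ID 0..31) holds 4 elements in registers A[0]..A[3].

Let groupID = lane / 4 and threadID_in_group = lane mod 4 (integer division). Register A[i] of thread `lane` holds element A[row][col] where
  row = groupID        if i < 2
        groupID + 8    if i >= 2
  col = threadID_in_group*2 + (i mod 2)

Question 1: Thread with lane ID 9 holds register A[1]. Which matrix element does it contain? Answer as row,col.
2,3

9: gid=2,tid=1
[1] (2+0,1*2+1) = (2,3)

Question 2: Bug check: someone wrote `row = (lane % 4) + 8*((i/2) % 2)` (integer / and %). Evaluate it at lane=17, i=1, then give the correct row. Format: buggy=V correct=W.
`(lane % 4) + 8*((i/2) % 2)`[17,1]=>1
17: grp=4,tig=1
[1] (4+0,1*2+1) = (4,3)
row: 1 vs 4

buggy=1 correct=4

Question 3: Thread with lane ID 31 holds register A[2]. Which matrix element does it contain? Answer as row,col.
15,6

L=31→G=31>>2=7, T=31&3=3
[2]→row 7+8=15  col 3·2+0=6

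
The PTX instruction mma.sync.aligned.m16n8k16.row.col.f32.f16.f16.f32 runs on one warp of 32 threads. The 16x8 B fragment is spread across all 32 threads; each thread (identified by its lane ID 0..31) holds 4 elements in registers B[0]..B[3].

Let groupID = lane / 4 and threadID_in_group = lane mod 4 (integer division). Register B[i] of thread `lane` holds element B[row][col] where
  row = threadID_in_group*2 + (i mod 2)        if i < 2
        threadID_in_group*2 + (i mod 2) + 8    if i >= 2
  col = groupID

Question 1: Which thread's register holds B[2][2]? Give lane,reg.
c: 2->gid=2  r: 2->r8=0,tid=1,i&1=0
L=2*4+1=9  i=0*2+0=0

9,0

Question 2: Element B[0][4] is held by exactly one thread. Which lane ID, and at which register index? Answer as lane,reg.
c=4⇒gr=4  r=0⇒Rb=0,th=0,odd=0
L=4*4+0=16  i=0*2+0=0

16,0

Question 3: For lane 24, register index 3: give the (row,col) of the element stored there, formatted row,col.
24: gr=6,th=0
[3] (0*2+1+8,6) = (9,6)

9,6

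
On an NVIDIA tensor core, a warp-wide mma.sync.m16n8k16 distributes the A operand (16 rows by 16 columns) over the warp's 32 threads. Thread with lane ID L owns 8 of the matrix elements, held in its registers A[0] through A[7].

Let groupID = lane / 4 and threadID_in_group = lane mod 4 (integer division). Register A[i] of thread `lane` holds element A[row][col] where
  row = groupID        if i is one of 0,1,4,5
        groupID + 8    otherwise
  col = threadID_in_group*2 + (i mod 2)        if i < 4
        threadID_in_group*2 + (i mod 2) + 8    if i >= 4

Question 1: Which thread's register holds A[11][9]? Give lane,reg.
r=11→G=3,rhi=1  c=9→chi=1,T=0,p=1
L=3*4+0=12  i=1*4+1*2+1=7

12,7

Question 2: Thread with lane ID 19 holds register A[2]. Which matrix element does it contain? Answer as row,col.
lane 19->19/4=4, 19 mod 4=3
i=2  r:4+8->12  c:2·3+0+0->6

12,6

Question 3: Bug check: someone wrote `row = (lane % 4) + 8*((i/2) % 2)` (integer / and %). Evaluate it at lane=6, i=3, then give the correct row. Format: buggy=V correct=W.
buggy=10 correct=9

`(lane % 4) + 8*((i/2) % 2)`[6,3]->10
lane 6: g=1 (6/4), t=2 (6%4)
i=3: r=1+8=9, c=2*2+1+0=5
row: 10 vs 9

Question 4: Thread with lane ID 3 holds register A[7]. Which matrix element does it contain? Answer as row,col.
8,15

L=3=>grp=3>>2=0, tig=3&3=3
[7]=>row 0+8=8  col 3·2+1+8=15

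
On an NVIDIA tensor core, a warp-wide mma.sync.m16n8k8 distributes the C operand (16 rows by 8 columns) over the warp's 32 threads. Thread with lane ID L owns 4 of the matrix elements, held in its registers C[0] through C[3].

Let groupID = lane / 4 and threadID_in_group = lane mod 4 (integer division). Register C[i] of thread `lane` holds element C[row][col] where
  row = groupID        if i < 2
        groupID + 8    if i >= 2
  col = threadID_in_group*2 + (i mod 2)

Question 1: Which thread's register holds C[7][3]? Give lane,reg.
r=7⇒gr=7,Rb=0  c=3⇒th=1,odd=1
L=7*4+1=29  i=0*2+1=1

29,1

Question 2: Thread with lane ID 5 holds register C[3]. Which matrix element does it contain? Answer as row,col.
9,3

L=5⇒gr=5>>2=1, th=5&3=1
[3]⇒row 1+8=9  col 1·2+1=3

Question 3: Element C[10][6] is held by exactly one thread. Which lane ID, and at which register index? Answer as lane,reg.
11,2

r: 10->gid=2,r8=1  c: 6->tid=3,i&1=0
L=2*4+3=11  i=1*2+0=2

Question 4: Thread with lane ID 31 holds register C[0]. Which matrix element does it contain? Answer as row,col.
lane 31: gr=7 (31/4), th=3 (31%4)
i=0: r=7+0=7, c=3*2+0=6

7,6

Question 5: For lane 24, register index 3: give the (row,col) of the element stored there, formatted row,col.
lane 24→24/4=6, 24 mod 4=0
i=3  r:6+8→14  c:2·0+1→1

14,1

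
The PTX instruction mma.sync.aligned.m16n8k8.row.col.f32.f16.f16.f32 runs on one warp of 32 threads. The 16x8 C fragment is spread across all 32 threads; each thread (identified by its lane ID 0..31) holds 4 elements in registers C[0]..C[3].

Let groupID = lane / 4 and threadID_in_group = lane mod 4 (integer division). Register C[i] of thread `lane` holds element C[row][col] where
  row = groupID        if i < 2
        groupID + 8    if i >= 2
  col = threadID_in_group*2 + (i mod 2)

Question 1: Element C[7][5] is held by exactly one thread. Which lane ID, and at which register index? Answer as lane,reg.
r:7=>grp=7,rB=0  c:5=>tig=2,lo=1
L=7*4+2=30  i=0*2+1=1

30,1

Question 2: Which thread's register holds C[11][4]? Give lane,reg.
r=11⇒gr=3,Rb=1  c=4⇒th=2,odd=0
L=3*4+2=14  i=1*2+0=2

14,2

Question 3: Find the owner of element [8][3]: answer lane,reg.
1,3

r:8=>grp=0,rB=1  c:3=>tig=1,lo=1
L=0*4+1=1  i=1*2+1=3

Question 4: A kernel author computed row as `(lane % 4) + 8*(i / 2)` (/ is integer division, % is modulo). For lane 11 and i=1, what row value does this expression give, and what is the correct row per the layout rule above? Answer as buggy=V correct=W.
buggy=3 correct=2

`(lane % 4) + 8*(i / 2)`[11,1]⇒3
L=11⇒gr=11>>2=2, th=11&3=3
[1]⇒row 2+0=2  col 3·2+1=7
row: 3 vs 2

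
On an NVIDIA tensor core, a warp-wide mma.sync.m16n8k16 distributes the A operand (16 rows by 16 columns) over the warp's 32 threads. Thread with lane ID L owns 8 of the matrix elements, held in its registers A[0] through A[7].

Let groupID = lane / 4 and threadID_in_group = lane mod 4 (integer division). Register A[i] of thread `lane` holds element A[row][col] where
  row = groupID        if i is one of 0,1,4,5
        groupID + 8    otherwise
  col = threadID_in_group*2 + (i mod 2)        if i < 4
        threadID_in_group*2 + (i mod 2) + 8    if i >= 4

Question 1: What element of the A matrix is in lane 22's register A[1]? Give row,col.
L=22⇒gr=22>>2=5, th=22&3=2
[1]⇒row 5+0=5  col 2·2+1+0=5

5,5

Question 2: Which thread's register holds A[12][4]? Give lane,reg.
18,2

r:12=>grp=4,rB=1  c:4=>cB=0,tig=2,lo=0
L=4*4+2=18  i=0*4+1*2+0=2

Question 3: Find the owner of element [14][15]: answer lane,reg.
27,7

r:14=>grp=6,rB=1  c:15=>cB=1,tig=3,lo=1
L=6*4+3=27  i=1*4+1*2+1=7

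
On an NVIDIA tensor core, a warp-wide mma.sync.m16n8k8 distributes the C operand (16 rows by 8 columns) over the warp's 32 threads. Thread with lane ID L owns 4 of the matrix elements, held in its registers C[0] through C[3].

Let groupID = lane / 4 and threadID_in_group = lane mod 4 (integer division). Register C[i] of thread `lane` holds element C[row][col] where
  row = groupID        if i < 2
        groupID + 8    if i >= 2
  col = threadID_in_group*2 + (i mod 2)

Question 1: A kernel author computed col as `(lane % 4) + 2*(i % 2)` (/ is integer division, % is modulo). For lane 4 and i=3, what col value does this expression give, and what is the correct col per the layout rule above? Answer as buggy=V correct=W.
`(lane % 4) + 2*(i % 2)`[4,3]->2
lane 4->4/4=1, 4 mod 4=0
i=3  r:1+8->9  c:2·0+1->1
col: 2 vs 1

buggy=2 correct=1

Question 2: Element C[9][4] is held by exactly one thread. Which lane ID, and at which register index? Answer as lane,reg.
r: 9->gid=1,r8=1  c: 4->tid=2,i&1=0
L=1*4+2=6  i=1*2+0=2

6,2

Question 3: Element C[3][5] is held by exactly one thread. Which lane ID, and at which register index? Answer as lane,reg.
r=3⇒gr=3,Rb=0  c=5⇒th=2,odd=1
L=3*4+2=14  i=0*2+1=1

14,1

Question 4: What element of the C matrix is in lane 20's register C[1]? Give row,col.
5,1

lane 20=>20/4=5, 20 mod 4=0
i=1  r:5+0=>5  c:2·0+1=>1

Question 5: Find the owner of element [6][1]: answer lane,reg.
r: 6->gid=6,r8=0  c: 1->tid=0,i&1=1
L=6*4+0=24  i=0*2+1=1

24,1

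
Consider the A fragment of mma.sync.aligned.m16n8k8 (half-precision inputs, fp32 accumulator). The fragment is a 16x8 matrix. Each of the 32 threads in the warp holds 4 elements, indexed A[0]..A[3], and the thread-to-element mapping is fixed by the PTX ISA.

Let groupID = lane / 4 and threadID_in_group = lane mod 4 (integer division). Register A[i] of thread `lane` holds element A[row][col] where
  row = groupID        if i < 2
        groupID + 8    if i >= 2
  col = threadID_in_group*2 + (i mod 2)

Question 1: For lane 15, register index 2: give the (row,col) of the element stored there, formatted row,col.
11,6

L=15→G=15>>2=3, T=15&3=3
[2]→row 3+8=11  col 3·2+0=6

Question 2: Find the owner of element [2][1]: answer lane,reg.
r=2->g=2,rb=0  c=1->t=0,b0=1
L=2*4+0=8  i=0*2+1=1

8,1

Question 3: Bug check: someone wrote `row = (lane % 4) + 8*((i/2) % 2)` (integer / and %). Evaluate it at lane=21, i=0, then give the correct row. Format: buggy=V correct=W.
`(lane % 4) + 8*((i/2) % 2)`[21,0]=>1
21: grp=5,tig=1
[0] (5+0,1*2+0) = (5,2)
row: 1 vs 5

buggy=1 correct=5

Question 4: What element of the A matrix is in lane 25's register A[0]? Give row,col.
L=25→G=25>>2=6, T=25&3=1
[0]→row 6+0=6  col 1·2+0=2

6,2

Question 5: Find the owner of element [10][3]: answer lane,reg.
r:10=>grp=2,rB=1  c:3=>tig=1,lo=1
L=2*4+1=9  i=1*2+1=3

9,3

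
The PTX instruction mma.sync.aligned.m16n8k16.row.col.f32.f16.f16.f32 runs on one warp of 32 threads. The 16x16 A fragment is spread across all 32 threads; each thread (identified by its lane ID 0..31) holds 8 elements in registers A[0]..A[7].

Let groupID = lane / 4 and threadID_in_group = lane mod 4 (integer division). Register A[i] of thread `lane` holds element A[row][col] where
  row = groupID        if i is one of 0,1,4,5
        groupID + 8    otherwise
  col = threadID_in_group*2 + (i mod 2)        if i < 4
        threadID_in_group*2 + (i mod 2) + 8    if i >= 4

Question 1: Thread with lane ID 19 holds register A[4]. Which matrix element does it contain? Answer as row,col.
4,14

L=19⇒gr=19>>2=4, th=19&3=3
[4]⇒row 4+0=4  col 3·2+0+8=14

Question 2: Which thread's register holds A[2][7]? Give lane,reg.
r: 2->gid=2,r8=0  c: 7->c8=0,tid=3,i&1=1
L=2*4+3=11  i=0*4+0*2+1=1

11,1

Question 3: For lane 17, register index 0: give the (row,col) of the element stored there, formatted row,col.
L=17⇒gr=17>>2=4, th=17&3=1
[0]⇒row 4+0=4  col 1·2+0+0=2

4,2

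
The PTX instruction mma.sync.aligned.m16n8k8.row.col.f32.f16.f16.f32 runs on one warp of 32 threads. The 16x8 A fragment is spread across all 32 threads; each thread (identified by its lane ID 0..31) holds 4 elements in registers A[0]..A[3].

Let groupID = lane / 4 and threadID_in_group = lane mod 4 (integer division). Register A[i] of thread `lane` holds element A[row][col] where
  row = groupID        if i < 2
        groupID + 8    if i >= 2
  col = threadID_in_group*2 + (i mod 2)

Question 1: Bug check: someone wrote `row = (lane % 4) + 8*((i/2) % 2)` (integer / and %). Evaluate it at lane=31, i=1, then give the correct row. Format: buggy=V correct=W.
`(lane % 4) + 8*((i/2) % 2)`[31,1]⇒3
lane 31⇒31/4=7, 31 mod 4=3
i=1  r:7+0⇒7  c:2·3+1⇒7
row: 3 vs 7

buggy=3 correct=7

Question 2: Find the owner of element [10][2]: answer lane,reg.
9,2

r: 10->gid=2,r8=1  c: 2->tid=1,i&1=0
L=2*4+1=9  i=1*2+0=2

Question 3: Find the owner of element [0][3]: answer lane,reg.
1,1

r:0=>grp=0,rB=0  c:3=>tig=1,lo=1
L=0*4+1=1  i=0*2+1=1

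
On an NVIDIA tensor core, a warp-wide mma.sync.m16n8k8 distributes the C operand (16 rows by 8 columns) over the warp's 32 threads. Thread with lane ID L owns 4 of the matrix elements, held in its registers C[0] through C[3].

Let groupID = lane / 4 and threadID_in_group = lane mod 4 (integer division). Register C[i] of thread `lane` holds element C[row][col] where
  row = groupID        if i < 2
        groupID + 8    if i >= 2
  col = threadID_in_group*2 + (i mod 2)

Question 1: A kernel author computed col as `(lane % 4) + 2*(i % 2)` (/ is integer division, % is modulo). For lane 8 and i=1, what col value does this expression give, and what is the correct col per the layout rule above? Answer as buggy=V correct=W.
`(lane % 4) + 2*(i % 2)`[8,1]→2
lane 8: G=2 (8/4), T=0 (8%4)
i=1: r=2+0=2, c=0*2+1=1
col: 2 vs 1

buggy=2 correct=1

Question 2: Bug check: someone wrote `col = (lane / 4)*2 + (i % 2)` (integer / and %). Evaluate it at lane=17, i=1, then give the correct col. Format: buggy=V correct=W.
`(lane / 4)*2 + (i % 2)`[17,1]=>9
17: grp=4,tig=1
[1] (4+0,1*2+1) = (4,3)
col: 9 vs 3

buggy=9 correct=3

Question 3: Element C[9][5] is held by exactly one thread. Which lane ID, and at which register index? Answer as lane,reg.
r: 9->gid=1,r8=1  c: 5->tid=2,i&1=1
L=1*4+2=6  i=1*2+1=3

6,3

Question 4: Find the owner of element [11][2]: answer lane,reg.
r=11⇒gr=3,Rb=1  c=2⇒th=1,odd=0
L=3*4+1=13  i=1*2+0=2

13,2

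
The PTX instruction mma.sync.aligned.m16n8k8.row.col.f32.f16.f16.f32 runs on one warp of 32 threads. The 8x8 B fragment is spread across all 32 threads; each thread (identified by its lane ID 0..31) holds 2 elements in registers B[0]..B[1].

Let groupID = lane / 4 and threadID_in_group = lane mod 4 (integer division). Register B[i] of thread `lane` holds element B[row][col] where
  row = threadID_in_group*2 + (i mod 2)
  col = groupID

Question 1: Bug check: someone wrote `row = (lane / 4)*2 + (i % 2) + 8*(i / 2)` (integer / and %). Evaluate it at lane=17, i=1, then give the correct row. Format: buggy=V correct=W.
buggy=9 correct=3

`(lane / 4)*2 + (i % 2) + 8*(i / 2)`[17,1]->9
17: gid=4,tid=1
[1] (1*2+1,4) = (3,4)
row: 9 vs 3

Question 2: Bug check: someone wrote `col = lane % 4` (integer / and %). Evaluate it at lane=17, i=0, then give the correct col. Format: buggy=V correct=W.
`lane % 4`[17,0]->1
17: gid=4,tid=1
[0] (1*2+0,4) = (2,4)
col: 1 vs 4

buggy=1 correct=4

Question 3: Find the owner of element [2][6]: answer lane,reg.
c: 6->gid=6  r: 2->tid=1,i&1=0
L=6*4+1=25  i=0=0

25,0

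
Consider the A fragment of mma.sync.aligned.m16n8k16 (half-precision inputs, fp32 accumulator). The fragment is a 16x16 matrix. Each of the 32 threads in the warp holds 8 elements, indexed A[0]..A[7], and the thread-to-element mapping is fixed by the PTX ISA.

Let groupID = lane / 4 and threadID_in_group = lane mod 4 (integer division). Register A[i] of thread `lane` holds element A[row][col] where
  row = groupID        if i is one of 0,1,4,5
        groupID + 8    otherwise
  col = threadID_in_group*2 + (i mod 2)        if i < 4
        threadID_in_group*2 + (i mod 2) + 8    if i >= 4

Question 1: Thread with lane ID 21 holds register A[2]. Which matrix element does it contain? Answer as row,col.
13,2

lane 21->21/4=5, 21 mod 4=1
i=2  r:5+8->13  c:2·1+0+0->2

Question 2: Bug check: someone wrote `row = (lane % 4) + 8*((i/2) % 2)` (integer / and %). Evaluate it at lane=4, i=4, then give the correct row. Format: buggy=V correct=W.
`(lane % 4) + 8*((i/2) % 2)`[4,4]->0
lane 4: g=1 (4/4), t=0 (4%4)
i=4: r=1+0=1, c=0*2+0+8=8
row: 0 vs 1

buggy=0 correct=1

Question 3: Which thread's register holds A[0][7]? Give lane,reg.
r=0⇒gr=0,Rb=0  c=7⇒Cb=0,th=3,odd=1
L=0*4+3=3  i=0*4+0*2+1=1

3,1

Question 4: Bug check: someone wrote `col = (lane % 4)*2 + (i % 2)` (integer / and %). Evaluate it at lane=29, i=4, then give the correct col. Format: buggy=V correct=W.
buggy=2 correct=10

`(lane % 4)*2 + (i % 2)`[29,4]=>2
lane 29: grp=7 (29/4), tig=1 (29%4)
i=4: r=7+0=7, c=1*2+0+8=10
col: 2 vs 10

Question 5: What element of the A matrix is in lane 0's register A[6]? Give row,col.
8,8

lane 0→0/4=0, 0 mod 4=0
i=6  r:0+8→8  c:2·0+0+8→8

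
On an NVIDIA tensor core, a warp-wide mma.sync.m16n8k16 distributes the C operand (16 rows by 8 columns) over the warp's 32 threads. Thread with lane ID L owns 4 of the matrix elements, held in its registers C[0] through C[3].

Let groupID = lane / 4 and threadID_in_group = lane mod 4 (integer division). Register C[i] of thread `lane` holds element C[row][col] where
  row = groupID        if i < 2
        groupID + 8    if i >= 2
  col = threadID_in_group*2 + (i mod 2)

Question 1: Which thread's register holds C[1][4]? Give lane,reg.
r=1->g=1,rb=0  c=4->t=2,b0=0
L=1*4+2=6  i=0*2+0=0

6,0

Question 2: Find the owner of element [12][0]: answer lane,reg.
r=12⇒gr=4,Rb=1  c=0⇒th=0,odd=0
L=4*4+0=16  i=1*2+0=2

16,2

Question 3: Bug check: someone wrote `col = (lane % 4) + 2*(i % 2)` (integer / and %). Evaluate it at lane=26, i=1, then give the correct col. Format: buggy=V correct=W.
`(lane % 4) + 2*(i % 2)`[26,1]=>4
26: grp=6,tig=2
[1] (6+0,2*2+1) = (6,5)
col: 4 vs 5

buggy=4 correct=5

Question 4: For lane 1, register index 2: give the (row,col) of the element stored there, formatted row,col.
8,2

1: gr=0,th=1
[2] (0+8,1*2+0) = (8,2)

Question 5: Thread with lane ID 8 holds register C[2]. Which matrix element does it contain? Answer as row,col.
10,0

8: grp=2,tig=0
[2] (2+8,0*2+0) = (10,0)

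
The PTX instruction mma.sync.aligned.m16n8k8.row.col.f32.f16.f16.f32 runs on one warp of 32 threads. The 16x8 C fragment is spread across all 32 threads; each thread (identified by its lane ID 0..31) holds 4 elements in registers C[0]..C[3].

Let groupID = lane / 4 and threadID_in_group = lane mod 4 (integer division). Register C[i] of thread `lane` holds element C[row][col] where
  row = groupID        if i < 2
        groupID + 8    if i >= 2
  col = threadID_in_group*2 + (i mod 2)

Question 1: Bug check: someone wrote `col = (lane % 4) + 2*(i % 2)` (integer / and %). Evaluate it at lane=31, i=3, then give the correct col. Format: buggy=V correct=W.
`(lane % 4) + 2*(i % 2)`[31,3]=>5
lane 31=>31/4=7, 31 mod 4=3
i=3  r:7+8=>15  c:2·3+1=>7
col: 5 vs 7

buggy=5 correct=7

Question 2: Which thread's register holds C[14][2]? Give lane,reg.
r=14→G=6,rhi=1  c=2→T=1,p=0
L=6*4+1=25  i=1*2+0=2

25,2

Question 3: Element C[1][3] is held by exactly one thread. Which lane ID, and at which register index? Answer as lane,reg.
r=1->g=1,rb=0  c=3->t=1,b0=1
L=1*4+1=5  i=0*2+1=1

5,1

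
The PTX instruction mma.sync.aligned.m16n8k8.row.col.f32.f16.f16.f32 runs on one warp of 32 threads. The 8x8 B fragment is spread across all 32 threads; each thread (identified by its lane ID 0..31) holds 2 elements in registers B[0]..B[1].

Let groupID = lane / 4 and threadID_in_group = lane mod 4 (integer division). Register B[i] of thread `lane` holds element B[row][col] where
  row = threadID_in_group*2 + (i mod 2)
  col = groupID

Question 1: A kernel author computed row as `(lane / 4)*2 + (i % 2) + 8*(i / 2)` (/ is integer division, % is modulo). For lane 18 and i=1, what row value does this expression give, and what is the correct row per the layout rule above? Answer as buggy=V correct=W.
`(lane / 4)*2 + (i % 2) + 8*(i / 2)`[18,1]⇒9
L=18⇒gr=18>>2=4, th=18&3=2
[1]⇒row 2·2+1=5  col gr=4
row: 9 vs 5

buggy=9 correct=5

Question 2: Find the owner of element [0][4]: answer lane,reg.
c=4⇒gr=4  r=0⇒th=0,odd=0
L=4*4+0=16  i=0=0

16,0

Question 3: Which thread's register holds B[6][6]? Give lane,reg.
c:6=>grp=6  r:6=>tig=3,lo=0
L=6*4+3=27  i=0=0

27,0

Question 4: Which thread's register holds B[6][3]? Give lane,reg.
c=3→G=3  r=6→T=3,p=0
L=3*4+3=15  i=0=0

15,0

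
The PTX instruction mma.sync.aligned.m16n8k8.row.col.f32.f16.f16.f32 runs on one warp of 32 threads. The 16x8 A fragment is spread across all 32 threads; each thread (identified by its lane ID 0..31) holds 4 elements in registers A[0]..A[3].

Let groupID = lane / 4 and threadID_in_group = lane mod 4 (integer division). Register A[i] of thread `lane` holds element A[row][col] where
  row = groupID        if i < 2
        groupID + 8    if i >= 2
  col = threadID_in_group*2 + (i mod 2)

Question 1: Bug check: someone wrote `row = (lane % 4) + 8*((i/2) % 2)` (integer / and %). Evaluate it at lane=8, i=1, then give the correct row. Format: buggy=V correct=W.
`(lane % 4) + 8*((i/2) % 2)`[8,1]->0
lane 8: gid=2 (8/4), tid=0 (8%4)
i=1: r=2+0=2, c=0*2+1=1
row: 0 vs 2

buggy=0 correct=2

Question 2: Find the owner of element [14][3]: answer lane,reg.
r=14->g=6,rb=1  c=3->t=1,b0=1
L=6*4+1=25  i=1*2+1=3

25,3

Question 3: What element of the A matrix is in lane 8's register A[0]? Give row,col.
2,0

lane 8: gr=2 (8/4), th=0 (8%4)
i=0: r=2+0=2, c=0*2+0=0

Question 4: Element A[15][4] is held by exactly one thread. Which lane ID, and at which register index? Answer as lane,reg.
30,2

r=15→G=7,rhi=1  c=4→T=2,p=0
L=7*4+2=30  i=1*2+0=2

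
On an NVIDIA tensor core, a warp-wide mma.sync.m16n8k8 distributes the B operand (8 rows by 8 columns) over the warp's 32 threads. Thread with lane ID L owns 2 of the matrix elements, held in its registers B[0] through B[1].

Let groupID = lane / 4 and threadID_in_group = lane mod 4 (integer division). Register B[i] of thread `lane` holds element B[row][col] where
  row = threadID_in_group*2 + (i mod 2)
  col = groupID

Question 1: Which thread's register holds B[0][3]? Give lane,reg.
c=3→G=3  r=0→T=0,p=0
L=3*4+0=12  i=0=0

12,0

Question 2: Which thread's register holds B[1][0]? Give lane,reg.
c=0⇒gr=0  r=1⇒th=0,odd=1
L=0*4+0=0  i=1=1

0,1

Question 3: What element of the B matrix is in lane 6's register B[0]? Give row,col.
lane 6: g=1 (6/4), t=2 (6%4)
i=0: r=2*2+0=4, c=g=1

4,1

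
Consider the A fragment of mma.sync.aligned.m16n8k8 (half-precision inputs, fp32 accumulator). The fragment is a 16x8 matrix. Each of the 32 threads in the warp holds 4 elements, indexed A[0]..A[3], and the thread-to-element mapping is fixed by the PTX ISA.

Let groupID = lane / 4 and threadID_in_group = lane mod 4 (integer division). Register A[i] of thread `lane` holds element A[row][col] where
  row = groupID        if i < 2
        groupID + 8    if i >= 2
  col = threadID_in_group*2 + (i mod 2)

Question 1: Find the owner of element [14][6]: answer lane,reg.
r=14→G=6,rhi=1  c=6→T=3,p=0
L=6*4+3=27  i=1*2+0=2

27,2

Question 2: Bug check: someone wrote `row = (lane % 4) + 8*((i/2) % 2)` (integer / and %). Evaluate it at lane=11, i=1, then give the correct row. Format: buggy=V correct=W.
buggy=3 correct=2

`(lane % 4) + 8*((i/2) % 2)`[11,1]→3
11: G=2,T=3
[1] (2+0,3*2+1) = (2,7)
row: 3 vs 2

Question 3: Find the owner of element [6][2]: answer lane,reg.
r:6=>grp=6,rB=0  c:2=>tig=1,lo=0
L=6*4+1=25  i=0*2+0=0

25,0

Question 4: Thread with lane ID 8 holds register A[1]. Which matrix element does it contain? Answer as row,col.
2,1

lane 8⇒8/4=2, 8 mod 4=0
i=1  r:2+0⇒2  c:2·0+1⇒1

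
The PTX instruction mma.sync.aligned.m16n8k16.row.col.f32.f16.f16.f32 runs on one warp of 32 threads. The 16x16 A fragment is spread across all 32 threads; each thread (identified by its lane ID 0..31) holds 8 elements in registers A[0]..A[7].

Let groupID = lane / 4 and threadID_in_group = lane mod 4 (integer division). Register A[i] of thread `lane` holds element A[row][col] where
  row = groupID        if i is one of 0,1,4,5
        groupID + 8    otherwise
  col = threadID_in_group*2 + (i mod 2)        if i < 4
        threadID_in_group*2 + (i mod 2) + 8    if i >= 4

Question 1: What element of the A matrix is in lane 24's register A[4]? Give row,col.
6,8

L=24->g=24>>2=6, t=24&3=0
[4]->row 6+0=6  col 0·2+0+8=8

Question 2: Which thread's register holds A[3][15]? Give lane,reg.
r:3=>grp=3,rB=0  c:15=>cB=1,tig=3,lo=1
L=3*4+3=15  i=1*4+0*2+1=5

15,5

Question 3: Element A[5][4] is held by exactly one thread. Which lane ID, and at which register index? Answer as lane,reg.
22,0

r: 5->gid=5,r8=0  c: 4->c8=0,tid=2,i&1=0
L=5*4+2=22  i=0*4+0*2+0=0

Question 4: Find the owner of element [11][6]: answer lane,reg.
15,2

r=11⇒gr=3,Rb=1  c=6⇒Cb=0,th=3,odd=0
L=3*4+3=15  i=0*4+1*2+0=2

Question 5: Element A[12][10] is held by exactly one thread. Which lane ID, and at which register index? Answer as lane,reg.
17,6

r=12→G=4,rhi=1  c=10→chi=1,T=1,p=0
L=4*4+1=17  i=1*4+1*2+0=6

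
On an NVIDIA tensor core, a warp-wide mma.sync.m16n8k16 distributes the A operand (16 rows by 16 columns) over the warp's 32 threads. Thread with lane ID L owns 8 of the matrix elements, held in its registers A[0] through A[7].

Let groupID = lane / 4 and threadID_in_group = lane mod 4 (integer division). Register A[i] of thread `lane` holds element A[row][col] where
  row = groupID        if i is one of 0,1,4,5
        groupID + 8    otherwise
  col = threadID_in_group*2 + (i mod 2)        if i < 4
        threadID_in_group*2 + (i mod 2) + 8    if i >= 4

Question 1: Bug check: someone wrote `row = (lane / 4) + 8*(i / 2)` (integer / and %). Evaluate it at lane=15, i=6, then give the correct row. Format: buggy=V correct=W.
buggy=27 correct=11

`(lane / 4) + 8*(i / 2)`[15,6]->27
15: gid=3,tid=3
[6] (3+8,3*2+0+8) = (11,14)
row: 27 vs 11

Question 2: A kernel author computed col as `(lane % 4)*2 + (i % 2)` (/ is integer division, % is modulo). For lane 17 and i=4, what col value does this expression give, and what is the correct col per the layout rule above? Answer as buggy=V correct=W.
`(lane % 4)*2 + (i % 2)`[17,4]=>2
L=17=>grp=17>>2=4, tig=17&3=1
[4]=>row 4+0=4  col 1·2+0+8=10
col: 2 vs 10

buggy=2 correct=10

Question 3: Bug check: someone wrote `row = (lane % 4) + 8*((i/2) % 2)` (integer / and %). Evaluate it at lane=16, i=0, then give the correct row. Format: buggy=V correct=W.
buggy=0 correct=4

`(lane % 4) + 8*((i/2) % 2)`[16,0]->0
L=16->g=16>>2=4, t=16&3=0
[0]->row 4+0=4  col 0·2+0+0=0
row: 0 vs 4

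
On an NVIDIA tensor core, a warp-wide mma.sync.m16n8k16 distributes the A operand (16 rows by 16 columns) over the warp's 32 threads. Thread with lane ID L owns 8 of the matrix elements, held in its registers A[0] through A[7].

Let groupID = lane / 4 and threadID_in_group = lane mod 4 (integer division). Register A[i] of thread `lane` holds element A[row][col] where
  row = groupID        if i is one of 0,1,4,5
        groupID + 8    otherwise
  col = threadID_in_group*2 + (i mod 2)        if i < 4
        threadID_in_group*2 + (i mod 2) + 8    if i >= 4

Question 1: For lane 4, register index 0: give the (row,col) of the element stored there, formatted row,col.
lane 4=>4/4=1, 4 mod 4=0
i=0  r:1+0=>1  c:2·0+0+0=>0

1,0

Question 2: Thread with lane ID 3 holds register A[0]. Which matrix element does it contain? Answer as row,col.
0,6

lane 3: g=0 (3/4), t=3 (3%4)
i=0: r=0+0=0, c=3*2+0+0=6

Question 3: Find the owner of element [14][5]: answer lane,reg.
r=14->g=6,rb=1  c=5->cb=0,t=2,b0=1
L=6*4+2=26  i=0*4+1*2+1=3

26,3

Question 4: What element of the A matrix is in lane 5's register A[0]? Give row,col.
1,2

lane 5->5/4=1, 5 mod 4=1
i=0  r:1+0->1  c:2·1+0+0->2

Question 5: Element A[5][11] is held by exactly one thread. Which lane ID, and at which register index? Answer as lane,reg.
r: 5->gid=5,r8=0  c: 11->c8=1,tid=1,i&1=1
L=5*4+1=21  i=1*4+0*2+1=5

21,5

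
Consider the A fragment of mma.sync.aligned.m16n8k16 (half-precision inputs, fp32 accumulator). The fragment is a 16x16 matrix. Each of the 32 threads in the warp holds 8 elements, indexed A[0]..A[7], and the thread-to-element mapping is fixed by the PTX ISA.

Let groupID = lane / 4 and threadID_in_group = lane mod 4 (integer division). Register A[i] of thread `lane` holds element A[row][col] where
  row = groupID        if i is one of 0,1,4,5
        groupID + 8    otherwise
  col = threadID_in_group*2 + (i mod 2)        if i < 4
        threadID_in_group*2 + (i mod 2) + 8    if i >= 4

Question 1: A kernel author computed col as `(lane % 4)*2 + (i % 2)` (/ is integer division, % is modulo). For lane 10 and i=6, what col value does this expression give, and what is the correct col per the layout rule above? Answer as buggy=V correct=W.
`(lane % 4)*2 + (i % 2)`[10,6]⇒4
L=10⇒gr=10>>2=2, th=10&3=2
[6]⇒row 2+8=10  col 2·2+0+8=12
col: 4 vs 12

buggy=4 correct=12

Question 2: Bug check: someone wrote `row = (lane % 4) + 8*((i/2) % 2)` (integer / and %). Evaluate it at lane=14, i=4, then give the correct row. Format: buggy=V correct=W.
buggy=2 correct=3

`(lane % 4) + 8*((i/2) % 2)`[14,4]→2
L=14→G=14>>2=3, T=14&3=2
[4]→row 3+0=3  col 2·2+0+8=12
row: 2 vs 3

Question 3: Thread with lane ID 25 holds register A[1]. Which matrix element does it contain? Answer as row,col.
6,3

25: grp=6,tig=1
[1] (6+0,1*2+1+0) = (6,3)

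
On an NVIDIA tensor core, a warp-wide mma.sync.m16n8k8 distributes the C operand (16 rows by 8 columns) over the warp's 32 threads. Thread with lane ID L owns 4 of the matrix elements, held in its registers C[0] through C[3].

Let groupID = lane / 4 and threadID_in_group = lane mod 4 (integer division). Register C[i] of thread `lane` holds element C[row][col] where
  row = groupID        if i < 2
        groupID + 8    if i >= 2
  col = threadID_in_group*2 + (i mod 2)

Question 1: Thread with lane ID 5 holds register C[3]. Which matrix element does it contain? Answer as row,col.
9,3

L=5=>grp=5>>2=1, tig=5&3=1
[3]=>row 1+8=9  col 1·2+1=3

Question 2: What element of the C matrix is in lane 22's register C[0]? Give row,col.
22: G=5,T=2
[0] (5+0,2*2+0) = (5,4)

5,4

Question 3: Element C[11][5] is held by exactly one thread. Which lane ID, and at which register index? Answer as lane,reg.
14,3

r=11->g=3,rb=1  c=5->t=2,b0=1
L=3*4+2=14  i=1*2+1=3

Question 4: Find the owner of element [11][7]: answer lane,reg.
15,3

r=11⇒gr=3,Rb=1  c=7⇒th=3,odd=1
L=3*4+3=15  i=1*2+1=3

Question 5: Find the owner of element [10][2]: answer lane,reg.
r=10⇒gr=2,Rb=1  c=2⇒th=1,odd=0
L=2*4+1=9  i=1*2+0=2

9,2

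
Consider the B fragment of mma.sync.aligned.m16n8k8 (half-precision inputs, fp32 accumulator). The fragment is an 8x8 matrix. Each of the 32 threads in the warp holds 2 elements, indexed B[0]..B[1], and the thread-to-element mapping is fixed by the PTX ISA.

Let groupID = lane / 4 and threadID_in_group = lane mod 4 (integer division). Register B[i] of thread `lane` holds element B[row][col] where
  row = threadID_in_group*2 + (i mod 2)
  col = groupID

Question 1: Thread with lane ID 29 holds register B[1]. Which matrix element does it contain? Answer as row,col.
L=29⇒gr=29>>2=7, th=29&3=1
[1]⇒row 1·2+1=3  col gr=7

3,7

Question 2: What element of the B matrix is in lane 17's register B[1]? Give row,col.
lane 17->17/4=4, 17 mod 4=1
i=1  r:2·1+1->3  c:4

3,4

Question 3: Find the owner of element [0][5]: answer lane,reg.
20,0

c=5->g=5  r=0->t=0,b0=0
L=5*4+0=20  i=0=0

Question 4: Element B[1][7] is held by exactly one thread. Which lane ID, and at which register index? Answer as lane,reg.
28,1

c=7->g=7  r=1->t=0,b0=1
L=7*4+0=28  i=1=1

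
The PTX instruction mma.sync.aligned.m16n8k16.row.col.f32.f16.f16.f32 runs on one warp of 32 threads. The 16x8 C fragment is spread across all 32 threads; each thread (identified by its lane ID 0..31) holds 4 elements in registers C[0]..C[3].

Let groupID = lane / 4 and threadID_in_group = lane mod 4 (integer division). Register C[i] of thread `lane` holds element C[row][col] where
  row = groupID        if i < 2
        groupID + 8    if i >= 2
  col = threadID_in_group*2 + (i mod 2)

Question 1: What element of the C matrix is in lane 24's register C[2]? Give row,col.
14,0

24: g=6,t=0
[2] (6+8,0*2+0) = (14,0)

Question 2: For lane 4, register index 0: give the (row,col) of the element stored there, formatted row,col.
lane 4: G=1 (4/4), T=0 (4%4)
i=0: r=1+0=1, c=0*2+0=0

1,0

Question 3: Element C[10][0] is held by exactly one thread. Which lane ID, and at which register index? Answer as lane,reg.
r:10=>grp=2,rB=1  c:0=>tig=0,lo=0
L=2*4+0=8  i=1*2+0=2

8,2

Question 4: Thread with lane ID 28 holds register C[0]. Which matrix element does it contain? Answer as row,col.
lane 28: grp=7 (28/4), tig=0 (28%4)
i=0: r=7+0=7, c=0*2+0=0

7,0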